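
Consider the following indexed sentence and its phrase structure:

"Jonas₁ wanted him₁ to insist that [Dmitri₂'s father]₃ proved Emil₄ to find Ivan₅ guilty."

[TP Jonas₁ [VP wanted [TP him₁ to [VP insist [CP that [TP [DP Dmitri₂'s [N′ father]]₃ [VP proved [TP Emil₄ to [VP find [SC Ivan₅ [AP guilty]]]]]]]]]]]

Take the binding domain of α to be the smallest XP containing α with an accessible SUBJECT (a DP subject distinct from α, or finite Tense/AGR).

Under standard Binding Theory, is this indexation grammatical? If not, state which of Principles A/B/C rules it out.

The two coindexed NPs are *Jonas₁* and *him₁*.
*him₁* is a pronoun. Its binding domain is the matrix TP, whose subject is Jonas₁.
*Jonas₁* c-commands it within that domain and carries the same index.
The pronoun is locally bound → Principle B violation.

Principle B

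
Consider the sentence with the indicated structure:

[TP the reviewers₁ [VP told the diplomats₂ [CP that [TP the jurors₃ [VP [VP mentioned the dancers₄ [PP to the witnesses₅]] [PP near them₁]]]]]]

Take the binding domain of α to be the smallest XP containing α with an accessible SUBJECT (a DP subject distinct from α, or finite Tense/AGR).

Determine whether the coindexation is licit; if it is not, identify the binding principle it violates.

The two coindexed NPs are *the reviewers₁* and *them₁*.
*them₁* is a pronoun; its binding domain is the embedded TP, whose subject is the jurors₃. Within that domain it is c-commanded only by *the jurors₃*, which carries a different index — the pronoun is free locally, so Principle B holds.
*the reviewers₁* is an R-expression; *them₁* does not c-command it, and no other NP shares its index, so Principle C is satisfied.
All principles are respected.

grammatical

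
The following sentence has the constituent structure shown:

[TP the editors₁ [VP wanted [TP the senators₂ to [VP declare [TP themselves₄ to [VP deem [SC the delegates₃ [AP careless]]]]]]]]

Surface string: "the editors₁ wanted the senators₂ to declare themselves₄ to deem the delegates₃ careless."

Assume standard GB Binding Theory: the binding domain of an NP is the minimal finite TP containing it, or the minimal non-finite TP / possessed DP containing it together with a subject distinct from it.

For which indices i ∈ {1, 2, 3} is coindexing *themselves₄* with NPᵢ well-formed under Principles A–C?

{2}

*themselves* is an anaphor, so Principle A applies: it must be bound in its binding domain.
Binding domain of *themselves₄*: the embedded TP, whose subject is the senators₂.
*the editors₁* c-commands the anaphor but is outside its binding domain → cannot satisfy Principle A.
*the senators₂* c-commands the anaphor within its binding domain → licit binder.
*the delegates₃* does not c-command the anaphor → cannot bind it.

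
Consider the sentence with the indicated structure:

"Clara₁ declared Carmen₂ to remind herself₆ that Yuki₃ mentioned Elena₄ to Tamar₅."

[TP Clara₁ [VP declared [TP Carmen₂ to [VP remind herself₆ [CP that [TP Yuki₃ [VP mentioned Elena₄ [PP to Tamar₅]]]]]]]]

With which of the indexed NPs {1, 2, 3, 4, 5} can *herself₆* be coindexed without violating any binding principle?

*herself* is an anaphor, so Principle A applies: it must be bound in its binding domain.
Binding domain of *herself₆*: the embedded TP, whose subject is Carmen₂.
*Clara₁* c-commands the anaphor but is outside its binding domain → cannot satisfy Principle A.
*Carmen₂* c-commands the anaphor within its binding domain → licit binder.
*Yuki₃* does not c-command the anaphor → cannot bind it.
*Elena₄* does not c-command the anaphor → cannot bind it.
*Tamar₅* does not c-command the anaphor → cannot bind it.

{2}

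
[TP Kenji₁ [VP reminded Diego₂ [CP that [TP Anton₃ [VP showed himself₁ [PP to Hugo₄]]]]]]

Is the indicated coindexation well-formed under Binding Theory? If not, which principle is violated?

Principle A

The two coindexed NPs are *Kenji₁* and *himself₁*.
*himself₁* is an anaphor. Principle A requires it to be bound within its binding domain — the embedded TP, whose subject is Anton₃.
Within that domain it is c-commanded by *Anton₃*, which does not share its index.
*Kenji₁* does c-command the anaphor, but from outside its binding domain.
The anaphor is unbound in its domain → Principle A violation.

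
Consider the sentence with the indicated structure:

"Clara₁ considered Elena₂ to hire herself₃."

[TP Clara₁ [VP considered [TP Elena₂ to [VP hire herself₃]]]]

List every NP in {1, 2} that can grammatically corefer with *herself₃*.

*herself* is an anaphor, so Principle A applies: it must be bound in its binding domain.
Binding domain of *herself₃*: the embedded TP, whose subject is Elena₂.
*Clara₁* c-commands the anaphor but is outside its binding domain → cannot satisfy Principle A.
*Elena₂* c-commands the anaphor within its binding domain → licit binder.

{2}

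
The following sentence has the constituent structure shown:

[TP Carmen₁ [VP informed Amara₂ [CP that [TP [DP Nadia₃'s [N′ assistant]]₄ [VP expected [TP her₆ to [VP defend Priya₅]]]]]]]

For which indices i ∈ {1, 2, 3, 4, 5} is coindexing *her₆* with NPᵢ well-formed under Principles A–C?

{1, 2, 3}

*her* is a pronoun, so Principle B applies: it must be free in its binding domain.
Binding domain of *her₆*: the embedded TP, whose subject is [Nadia₃'s assistant]₄.
*Carmen₁* c-commands the pronoun but from outside its binding domain, and is not c-commanded by it → coindexation permitted.
*Amara₂* c-commands the pronoun but from outside its binding domain, and is not c-commanded by it → coindexation permitted.
*Nadia₃* and the pronoun do not c-command one another → neither Principle B nor Principle C is at stake; coindexation permitted.
*[Nadia₃'s assistant]₄* c-commands the pronoun within its binding domain → coindexation would violate Principle B.
*Priya₅*: the pronoun c-commands this R-expression → coindexation would violate Principle C on *Priya₅*.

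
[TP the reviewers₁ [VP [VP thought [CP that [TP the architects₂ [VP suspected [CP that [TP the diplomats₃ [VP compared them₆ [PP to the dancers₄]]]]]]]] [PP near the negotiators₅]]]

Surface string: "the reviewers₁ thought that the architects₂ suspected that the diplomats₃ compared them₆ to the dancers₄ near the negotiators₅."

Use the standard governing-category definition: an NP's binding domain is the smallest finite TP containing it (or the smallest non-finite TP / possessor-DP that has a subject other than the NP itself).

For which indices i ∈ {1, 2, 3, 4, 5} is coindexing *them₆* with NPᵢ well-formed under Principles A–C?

{1, 2, 5}

*them* is a pronoun, so Principle B applies: it must be free in its binding domain.
Binding domain of *them₆*: the embedded TP, whose subject is the diplomats₃.
*the reviewers₁* c-commands the pronoun but from outside its binding domain, and is not c-commanded by it → coindexation permitted.
*the architects₂* c-commands the pronoun but from outside its binding domain, and is not c-commanded by it → coindexation permitted.
*the diplomats₃* c-commands the pronoun within its binding domain → coindexation would violate Principle B.
*the dancers₄*: the pronoun c-commands this R-expression → coindexation would violate Principle C on *the dancers₄*.
*the negotiators₅* and the pronoun do not c-command one another → neither Principle B nor Principle C is at stake; coindexation permitted.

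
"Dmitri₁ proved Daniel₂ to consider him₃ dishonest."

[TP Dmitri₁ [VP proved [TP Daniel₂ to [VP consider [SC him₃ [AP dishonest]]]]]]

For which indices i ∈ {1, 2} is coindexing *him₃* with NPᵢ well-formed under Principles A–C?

*him* is a pronoun, so Principle B applies: it must be free in its binding domain.
Binding domain of *him₃*: the embedded TP, whose subject is Daniel₂.
*Dmitri₁* c-commands the pronoun but from outside its binding domain, and is not c-commanded by it → coindexation permitted.
*Daniel₂* c-commands the pronoun within its binding domain → coindexation would violate Principle B.

{1}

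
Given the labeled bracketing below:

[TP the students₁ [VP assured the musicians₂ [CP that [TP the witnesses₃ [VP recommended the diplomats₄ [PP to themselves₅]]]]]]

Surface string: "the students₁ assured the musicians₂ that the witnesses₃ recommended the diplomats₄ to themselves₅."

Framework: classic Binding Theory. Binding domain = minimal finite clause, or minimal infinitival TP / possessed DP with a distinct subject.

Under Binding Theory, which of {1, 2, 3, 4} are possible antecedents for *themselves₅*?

*themselves* is an anaphor, so Principle A applies: it must be bound in its binding domain.
Binding domain of *themselves₅*: the embedded TP, whose subject is the witnesses₃.
*the students₁* c-commands the anaphor but is outside its binding domain → cannot satisfy Principle A.
*the musicians₂* c-commands the anaphor but is outside its binding domain → cannot satisfy Principle A.
*the witnesses₃* c-commands the anaphor within its binding domain → licit binder.
*the diplomats₄* c-commands the anaphor within its binding domain → licit binder.

{3, 4}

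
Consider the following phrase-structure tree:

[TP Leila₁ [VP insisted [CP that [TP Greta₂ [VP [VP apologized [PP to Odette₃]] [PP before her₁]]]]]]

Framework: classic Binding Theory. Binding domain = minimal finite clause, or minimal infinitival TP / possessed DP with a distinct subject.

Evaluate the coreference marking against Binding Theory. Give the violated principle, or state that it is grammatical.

grammatical

The two coindexed NPs are *Leila₁* and *her₁*.
*her₁* is a pronoun; its binding domain is the embedded TP, whose subject is Greta₂. Within that domain it is c-commanded only by *Greta₂*, which carries a different index — the pronoun is free locally, so Principle B holds.
*Leila₁* is an R-expression; *her₁* does not c-command it, and no other NP shares its index, so Principle C is satisfied.
All principles are respected.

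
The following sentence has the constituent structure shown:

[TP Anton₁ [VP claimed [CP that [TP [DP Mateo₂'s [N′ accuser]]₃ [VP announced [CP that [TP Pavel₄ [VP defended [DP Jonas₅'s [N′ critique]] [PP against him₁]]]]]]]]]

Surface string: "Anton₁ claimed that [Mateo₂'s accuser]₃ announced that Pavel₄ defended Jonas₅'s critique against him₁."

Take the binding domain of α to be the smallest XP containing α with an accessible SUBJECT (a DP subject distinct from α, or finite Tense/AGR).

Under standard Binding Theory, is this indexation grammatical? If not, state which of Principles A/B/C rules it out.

The two coindexed NPs are *Anton₁* and *him₁*.
*him₁* is a pronoun; its binding domain is the embedded TP, whose subject is Pavel₄. Within that domain it is c-commanded only by *Pavel₄*, which carries a different index — the pronoun is free locally, so Principle B holds.
*Anton₁* is an R-expression; *him₁* does not c-command it, and no other NP shares its index, so Principle C is satisfied.
All principles are respected.

grammatical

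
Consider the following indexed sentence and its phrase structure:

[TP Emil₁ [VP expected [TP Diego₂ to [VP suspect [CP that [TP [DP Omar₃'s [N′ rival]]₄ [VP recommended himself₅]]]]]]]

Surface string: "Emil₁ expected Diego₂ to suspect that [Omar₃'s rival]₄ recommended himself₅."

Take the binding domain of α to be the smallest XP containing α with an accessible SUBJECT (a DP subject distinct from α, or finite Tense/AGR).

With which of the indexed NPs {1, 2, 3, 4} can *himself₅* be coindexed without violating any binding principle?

{4}

*himself* is an anaphor, so Principle A applies: it must be bound in its binding domain.
Binding domain of *himself₅*: the embedded TP, whose subject is [Omar₃'s rival]₄.
*Emil₁* c-commands the anaphor but is outside its binding domain → cannot satisfy Principle A.
*Diego₂* c-commands the anaphor but is outside its binding domain → cannot satisfy Principle A.
*Omar₃* does not c-command the anaphor → cannot bind it.
*[Omar₃'s rival]₄* c-commands the anaphor within its binding domain → licit binder.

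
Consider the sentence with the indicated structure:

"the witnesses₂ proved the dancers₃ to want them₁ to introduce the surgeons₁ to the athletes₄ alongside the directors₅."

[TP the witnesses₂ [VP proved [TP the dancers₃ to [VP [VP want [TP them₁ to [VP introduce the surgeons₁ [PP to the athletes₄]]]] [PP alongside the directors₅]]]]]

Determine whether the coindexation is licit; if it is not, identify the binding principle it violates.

The two coindexed NPs are *them₁* and *the surgeons₁*.
*the surgeons₁* is an R-expression. Principle C requires it to be free everywhere.
*them₁* c-commands it and carries the same index.
The R-expression is bound → Principle C violation.

Principle C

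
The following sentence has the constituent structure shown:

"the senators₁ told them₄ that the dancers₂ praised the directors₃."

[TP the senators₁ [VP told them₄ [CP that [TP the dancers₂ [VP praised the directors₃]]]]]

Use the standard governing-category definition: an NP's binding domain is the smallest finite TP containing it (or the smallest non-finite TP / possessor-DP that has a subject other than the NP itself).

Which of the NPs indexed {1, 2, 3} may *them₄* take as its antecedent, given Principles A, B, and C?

*them* is a pronoun, so Principle B applies: it must be free in its binding domain.
Binding domain of *them₄*: the matrix TP, whose subject is the senators₁.
*the senators₁* c-commands the pronoun within its binding domain → coindexation would violate Principle B.
*the dancers₂*: the pronoun c-commands this R-expression → coindexation would violate Principle C on *the dancers₂*.
*the directors₃*: the pronoun c-commands this R-expression → coindexation would violate Principle C on *the directors₃*.

none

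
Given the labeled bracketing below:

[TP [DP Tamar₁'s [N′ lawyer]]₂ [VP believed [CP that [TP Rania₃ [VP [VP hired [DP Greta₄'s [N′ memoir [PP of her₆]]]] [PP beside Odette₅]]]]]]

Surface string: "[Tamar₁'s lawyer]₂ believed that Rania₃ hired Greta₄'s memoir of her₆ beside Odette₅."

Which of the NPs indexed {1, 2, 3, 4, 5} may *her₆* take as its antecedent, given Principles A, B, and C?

*her* is a pronoun, so Principle B applies: it must be free in its binding domain.
Binding domain of *her₆*: the possessed DP, whose subject is Greta₄.
*Tamar₁* and the pronoun do not c-command one another → neither Principle B nor Principle C is at stake; coindexation permitted.
*[Tamar₁'s lawyer]₂* c-commands the pronoun but from outside its binding domain, and is not c-commanded by it → coindexation permitted.
*Rania₃* c-commands the pronoun but from outside its binding domain, and is not c-commanded by it → coindexation permitted.
*Greta₄* c-commands the pronoun within its binding domain → coindexation would violate Principle B.
*Odette₅* and the pronoun do not c-command one another → neither Principle B nor Principle C is at stake; coindexation permitted.

{1, 2, 3, 5}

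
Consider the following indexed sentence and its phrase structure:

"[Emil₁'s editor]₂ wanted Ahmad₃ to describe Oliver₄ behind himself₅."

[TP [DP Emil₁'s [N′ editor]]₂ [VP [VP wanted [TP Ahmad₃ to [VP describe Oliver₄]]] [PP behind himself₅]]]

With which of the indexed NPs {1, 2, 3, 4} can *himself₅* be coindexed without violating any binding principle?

{2}

*himself* is an anaphor, so Principle A applies: it must be bound in its binding domain.
Binding domain of *himself₅*: the matrix TP, whose subject is [Emil₁'s editor]₂.
*Emil₁* does not c-command the anaphor → cannot bind it.
*[Emil₁'s editor]₂* c-commands the anaphor within its binding domain → licit binder.
*Ahmad₃* does not c-command the anaphor → cannot bind it.
*Oliver₄* does not c-command the anaphor → cannot bind it.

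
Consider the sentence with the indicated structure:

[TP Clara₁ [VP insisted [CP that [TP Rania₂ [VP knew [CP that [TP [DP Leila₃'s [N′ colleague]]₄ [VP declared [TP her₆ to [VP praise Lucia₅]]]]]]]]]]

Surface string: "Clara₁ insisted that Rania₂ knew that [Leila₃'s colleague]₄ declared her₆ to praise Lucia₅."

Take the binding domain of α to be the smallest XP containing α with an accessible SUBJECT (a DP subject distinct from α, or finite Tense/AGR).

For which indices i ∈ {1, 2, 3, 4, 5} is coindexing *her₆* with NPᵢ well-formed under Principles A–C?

{1, 2, 3}

*her* is a pronoun, so Principle B applies: it must be free in its binding domain.
Binding domain of *her₆*: the embedded TP, whose subject is [Leila₃'s colleague]₄.
*Clara₁* c-commands the pronoun but from outside its binding domain, and is not c-commanded by it → coindexation permitted.
*Rania₂* c-commands the pronoun but from outside its binding domain, and is not c-commanded by it → coindexation permitted.
*Leila₃* and the pronoun do not c-command one another → neither Principle B nor Principle C is at stake; coindexation permitted.
*[Leila₃'s colleague]₄* c-commands the pronoun within its binding domain → coindexation would violate Principle B.
*Lucia₅*: the pronoun c-commands this R-expression → coindexation would violate Principle C on *Lucia₅*.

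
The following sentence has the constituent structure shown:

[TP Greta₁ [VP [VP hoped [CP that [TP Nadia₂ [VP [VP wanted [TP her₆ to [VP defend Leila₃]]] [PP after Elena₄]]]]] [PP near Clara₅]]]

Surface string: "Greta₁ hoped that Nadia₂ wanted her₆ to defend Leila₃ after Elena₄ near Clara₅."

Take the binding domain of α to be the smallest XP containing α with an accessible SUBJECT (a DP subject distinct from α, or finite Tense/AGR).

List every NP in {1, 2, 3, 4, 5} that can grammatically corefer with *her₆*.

{1, 4, 5}

*her* is a pronoun, so Principle B applies: it must be free in its binding domain.
Binding domain of *her₆*: the embedded TP, whose subject is Nadia₂.
*Greta₁* c-commands the pronoun but from outside its binding domain, and is not c-commanded by it → coindexation permitted.
*Nadia₂* c-commands the pronoun within its binding domain → coindexation would violate Principle B.
*Leila₃*: the pronoun c-commands this R-expression → coindexation would violate Principle C on *Leila₃*.
*Elena₄* and the pronoun do not c-command one another → neither Principle B nor Principle C is at stake; coindexation permitted.
*Clara₅* and the pronoun do not c-command one another → neither Principle B nor Principle C is at stake; coindexation permitted.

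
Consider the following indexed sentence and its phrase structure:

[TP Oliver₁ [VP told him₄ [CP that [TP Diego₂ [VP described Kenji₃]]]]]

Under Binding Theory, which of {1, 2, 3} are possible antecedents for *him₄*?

none

*him* is a pronoun, so Principle B applies: it must be free in its binding domain.
Binding domain of *him₄*: the matrix TP, whose subject is Oliver₁.
*Oliver₁* c-commands the pronoun within its binding domain → coindexation would violate Principle B.
*Diego₂*: the pronoun c-commands this R-expression → coindexation would violate Principle C on *Diego₂*.
*Kenji₃*: the pronoun c-commands this R-expression → coindexation would violate Principle C on *Kenji₃*.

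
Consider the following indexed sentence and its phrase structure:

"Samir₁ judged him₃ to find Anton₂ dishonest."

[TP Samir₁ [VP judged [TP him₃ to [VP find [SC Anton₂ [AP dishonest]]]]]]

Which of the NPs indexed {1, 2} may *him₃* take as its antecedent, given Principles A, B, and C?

*him* is a pronoun, so Principle B applies: it must be free in its binding domain.
Binding domain of *him₃*: the matrix TP, whose subject is Samir₁.
*Samir₁* c-commands the pronoun within its binding domain → coindexation would violate Principle B.
*Anton₂*: the pronoun c-commands this R-expression → coindexation would violate Principle C on *Anton₂*.

none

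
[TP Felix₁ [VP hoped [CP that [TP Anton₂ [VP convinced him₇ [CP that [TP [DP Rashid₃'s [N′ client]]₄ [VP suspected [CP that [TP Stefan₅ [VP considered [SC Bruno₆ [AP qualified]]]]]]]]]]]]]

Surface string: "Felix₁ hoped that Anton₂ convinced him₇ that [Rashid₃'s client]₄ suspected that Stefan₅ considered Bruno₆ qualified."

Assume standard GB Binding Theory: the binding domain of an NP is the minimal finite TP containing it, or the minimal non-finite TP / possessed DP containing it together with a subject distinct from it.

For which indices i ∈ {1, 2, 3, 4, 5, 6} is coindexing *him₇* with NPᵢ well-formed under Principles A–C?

*him* is a pronoun, so Principle B applies: it must be free in its binding domain.
Binding domain of *him₇*: the embedded TP, whose subject is Anton₂.
*Felix₁* c-commands the pronoun but from outside its binding domain, and is not c-commanded by it → coindexation permitted.
*Anton₂* c-commands the pronoun within its binding domain → coindexation would violate Principle B.
*Rashid₃*: the pronoun c-commands this R-expression → coindexation would violate Principle C on *Rashid₃*.
*[Rashid₃'s client]₄*: the pronoun c-commands this R-expression → coindexation would violate Principle C on *[Rashid₃'s client]₄*.
*Stefan₅*: the pronoun c-commands this R-expression → coindexation would violate Principle C on *Stefan₅*.
*Bruno₆*: the pronoun c-commands this R-expression → coindexation would violate Principle C on *Bruno₆*.

{1}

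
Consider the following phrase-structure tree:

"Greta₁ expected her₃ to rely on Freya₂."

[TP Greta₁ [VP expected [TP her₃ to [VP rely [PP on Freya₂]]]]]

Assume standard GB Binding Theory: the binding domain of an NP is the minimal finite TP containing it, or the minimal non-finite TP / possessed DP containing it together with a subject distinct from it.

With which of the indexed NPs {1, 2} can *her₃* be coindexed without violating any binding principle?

*her* is a pronoun, so Principle B applies: it must be free in its binding domain.
Binding domain of *her₃*: the matrix TP, whose subject is Greta₁.
*Greta₁* c-commands the pronoun within its binding domain → coindexation would violate Principle B.
*Freya₂*: the pronoun c-commands this R-expression → coindexation would violate Principle C on *Freya₂*.

none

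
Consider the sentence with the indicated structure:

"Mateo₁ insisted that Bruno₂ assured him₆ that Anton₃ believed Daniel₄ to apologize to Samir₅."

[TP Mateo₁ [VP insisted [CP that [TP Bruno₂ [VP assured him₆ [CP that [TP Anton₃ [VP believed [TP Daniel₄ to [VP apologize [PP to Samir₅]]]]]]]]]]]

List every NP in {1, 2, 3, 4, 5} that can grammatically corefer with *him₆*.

*him* is a pronoun, so Principle B applies: it must be free in its binding domain.
Binding domain of *him₆*: the embedded TP, whose subject is Bruno₂.
*Mateo₁* c-commands the pronoun but from outside its binding domain, and is not c-commanded by it → coindexation permitted.
*Bruno₂* c-commands the pronoun within its binding domain → coindexation would violate Principle B.
*Anton₃*: the pronoun c-commands this R-expression → coindexation would violate Principle C on *Anton₃*.
*Daniel₄*: the pronoun c-commands this R-expression → coindexation would violate Principle C on *Daniel₄*.
*Samir₅*: the pronoun c-commands this R-expression → coindexation would violate Principle C on *Samir₅*.

{1}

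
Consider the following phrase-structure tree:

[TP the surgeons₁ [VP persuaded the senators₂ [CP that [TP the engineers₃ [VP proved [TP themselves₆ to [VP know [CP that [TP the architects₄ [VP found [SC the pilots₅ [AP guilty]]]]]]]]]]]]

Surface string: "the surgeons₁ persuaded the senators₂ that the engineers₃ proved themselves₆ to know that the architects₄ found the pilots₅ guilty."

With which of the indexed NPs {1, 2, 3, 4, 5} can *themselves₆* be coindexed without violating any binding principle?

*themselves* is an anaphor, so Principle A applies: it must be bound in its binding domain.
Binding domain of *themselves₆*: the embedded TP, whose subject is the engineers₃.
*the surgeons₁* c-commands the anaphor but is outside its binding domain → cannot satisfy Principle A.
*the senators₂* c-commands the anaphor but is outside its binding domain → cannot satisfy Principle A.
*the engineers₃* c-commands the anaphor within its binding domain → licit binder.
*the architects₄* does not c-command the anaphor → cannot bind it.
*the pilots₅* does not c-command the anaphor → cannot bind it.

{3}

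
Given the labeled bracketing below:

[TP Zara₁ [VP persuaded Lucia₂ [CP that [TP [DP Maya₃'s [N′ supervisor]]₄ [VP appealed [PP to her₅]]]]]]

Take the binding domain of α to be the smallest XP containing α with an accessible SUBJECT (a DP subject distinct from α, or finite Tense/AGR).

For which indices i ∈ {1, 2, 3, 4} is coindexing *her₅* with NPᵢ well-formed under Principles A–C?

{1, 2, 3}

*her* is a pronoun, so Principle B applies: it must be free in its binding domain.
Binding domain of *her₅*: the embedded TP, whose subject is [Maya₃'s supervisor]₄.
*Zara₁* c-commands the pronoun but from outside its binding domain, and is not c-commanded by it → coindexation permitted.
*Lucia₂* c-commands the pronoun but from outside its binding domain, and is not c-commanded by it → coindexation permitted.
*Maya₃* and the pronoun do not c-command one another → neither Principle B nor Principle C is at stake; coindexation permitted.
*[Maya₃'s supervisor]₄* c-commands the pronoun within its binding domain → coindexation would violate Principle B.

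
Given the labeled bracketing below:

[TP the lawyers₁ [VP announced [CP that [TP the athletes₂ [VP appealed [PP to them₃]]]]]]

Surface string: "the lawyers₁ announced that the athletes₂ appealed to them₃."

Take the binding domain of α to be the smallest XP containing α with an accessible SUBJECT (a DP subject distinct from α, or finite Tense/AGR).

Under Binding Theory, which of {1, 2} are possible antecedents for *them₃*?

{1}

*them* is a pronoun, so Principle B applies: it must be free in its binding domain.
Binding domain of *them₃*: the embedded TP, whose subject is the athletes₂.
*the lawyers₁* c-commands the pronoun but from outside its binding domain, and is not c-commanded by it → coindexation permitted.
*the athletes₂* c-commands the pronoun within its binding domain → coindexation would violate Principle B.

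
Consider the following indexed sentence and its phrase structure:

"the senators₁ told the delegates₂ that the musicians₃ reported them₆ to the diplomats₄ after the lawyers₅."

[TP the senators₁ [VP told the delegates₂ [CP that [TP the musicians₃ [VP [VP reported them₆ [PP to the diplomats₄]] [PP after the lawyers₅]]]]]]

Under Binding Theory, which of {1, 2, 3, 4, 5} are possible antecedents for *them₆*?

{1, 2, 5}

*them* is a pronoun, so Principle B applies: it must be free in its binding domain.
Binding domain of *them₆*: the embedded TP, whose subject is the musicians₃.
*the senators₁* c-commands the pronoun but from outside its binding domain, and is not c-commanded by it → coindexation permitted.
*the delegates₂* c-commands the pronoun but from outside its binding domain, and is not c-commanded by it → coindexation permitted.
*the musicians₃* c-commands the pronoun within its binding domain → coindexation would violate Principle B.
*the diplomats₄*: the pronoun c-commands this R-expression → coindexation would violate Principle C on *the diplomats₄*.
*the lawyers₅* and the pronoun do not c-command one another → neither Principle B nor Principle C is at stake; coindexation permitted.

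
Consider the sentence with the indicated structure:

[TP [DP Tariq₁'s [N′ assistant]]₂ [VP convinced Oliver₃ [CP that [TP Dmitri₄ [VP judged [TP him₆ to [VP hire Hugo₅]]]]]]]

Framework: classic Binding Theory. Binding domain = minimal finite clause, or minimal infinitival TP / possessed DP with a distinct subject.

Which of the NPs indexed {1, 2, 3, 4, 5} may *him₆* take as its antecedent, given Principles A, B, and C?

{1, 2, 3}

*him* is a pronoun, so Principle B applies: it must be free in its binding domain.
Binding domain of *him₆*: the embedded TP, whose subject is Dmitri₄.
*Tariq₁* and the pronoun do not c-command one another → neither Principle B nor Principle C is at stake; coindexation permitted.
*[Tariq₁'s assistant]₂* c-commands the pronoun but from outside its binding domain, and is not c-commanded by it → coindexation permitted.
*Oliver₃* c-commands the pronoun but from outside its binding domain, and is not c-commanded by it → coindexation permitted.
*Dmitri₄* c-commands the pronoun within its binding domain → coindexation would violate Principle B.
*Hugo₅*: the pronoun c-commands this R-expression → coindexation would violate Principle C on *Hugo₅*.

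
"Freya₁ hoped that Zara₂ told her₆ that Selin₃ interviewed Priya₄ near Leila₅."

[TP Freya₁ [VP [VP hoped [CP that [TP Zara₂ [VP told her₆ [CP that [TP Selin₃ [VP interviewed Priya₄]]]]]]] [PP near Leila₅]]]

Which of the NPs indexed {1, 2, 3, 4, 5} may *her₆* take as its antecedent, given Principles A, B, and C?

*her* is a pronoun, so Principle B applies: it must be free in its binding domain.
Binding domain of *her₆*: the embedded TP, whose subject is Zara₂.
*Freya₁* c-commands the pronoun but from outside its binding domain, and is not c-commanded by it → coindexation permitted.
*Zara₂* c-commands the pronoun within its binding domain → coindexation would violate Principle B.
*Selin₃*: the pronoun c-commands this R-expression → coindexation would violate Principle C on *Selin₃*.
*Priya₄*: the pronoun c-commands this R-expression → coindexation would violate Principle C on *Priya₄*.
*Leila₅* and the pronoun do not c-command one another → neither Principle B nor Principle C is at stake; coindexation permitted.

{1, 5}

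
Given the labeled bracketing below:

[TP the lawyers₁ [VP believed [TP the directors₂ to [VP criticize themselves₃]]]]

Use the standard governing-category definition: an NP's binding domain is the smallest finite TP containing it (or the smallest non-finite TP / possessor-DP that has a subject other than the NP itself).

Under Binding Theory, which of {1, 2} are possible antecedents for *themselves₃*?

*themselves* is an anaphor, so Principle A applies: it must be bound in its binding domain.
Binding domain of *themselves₃*: the embedded TP, whose subject is the directors₂.
*the lawyers₁* c-commands the anaphor but is outside its binding domain → cannot satisfy Principle A.
*the directors₂* c-commands the anaphor within its binding domain → licit binder.

{2}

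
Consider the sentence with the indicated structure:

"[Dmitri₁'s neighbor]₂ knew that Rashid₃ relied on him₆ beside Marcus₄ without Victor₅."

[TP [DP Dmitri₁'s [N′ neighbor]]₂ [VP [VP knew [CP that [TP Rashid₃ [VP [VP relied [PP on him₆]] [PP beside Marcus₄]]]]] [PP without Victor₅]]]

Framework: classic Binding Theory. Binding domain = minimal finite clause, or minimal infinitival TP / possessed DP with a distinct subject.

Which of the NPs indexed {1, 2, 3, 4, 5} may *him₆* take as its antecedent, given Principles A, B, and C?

{1, 2, 4, 5}

*him* is a pronoun, so Principle B applies: it must be free in its binding domain.
Binding domain of *him₆*: the embedded TP, whose subject is Rashid₃.
*Dmitri₁* and the pronoun do not c-command one another → neither Principle B nor Principle C is at stake; coindexation permitted.
*[Dmitri₁'s neighbor]₂* c-commands the pronoun but from outside its binding domain, and is not c-commanded by it → coindexation permitted.
*Rashid₃* c-commands the pronoun within its binding domain → coindexation would violate Principle B.
*Marcus₄* and the pronoun do not c-command one another → neither Principle B nor Principle C is at stake; coindexation permitted.
*Victor₅* and the pronoun do not c-command one another → neither Principle B nor Principle C is at stake; coindexation permitted.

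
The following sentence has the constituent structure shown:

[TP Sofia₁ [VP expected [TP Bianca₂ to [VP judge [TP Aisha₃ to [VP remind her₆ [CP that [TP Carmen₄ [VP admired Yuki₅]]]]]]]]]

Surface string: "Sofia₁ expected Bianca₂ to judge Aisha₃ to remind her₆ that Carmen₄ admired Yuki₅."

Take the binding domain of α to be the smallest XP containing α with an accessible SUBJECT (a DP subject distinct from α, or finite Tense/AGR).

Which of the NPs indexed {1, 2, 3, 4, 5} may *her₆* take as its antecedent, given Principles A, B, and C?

{1, 2}

*her* is a pronoun, so Principle B applies: it must be free in its binding domain.
Binding domain of *her₆*: the embedded TP, whose subject is Aisha₃.
*Sofia₁* c-commands the pronoun but from outside its binding domain, and is not c-commanded by it → coindexation permitted.
*Bianca₂* c-commands the pronoun but from outside its binding domain, and is not c-commanded by it → coindexation permitted.
*Aisha₃* c-commands the pronoun within its binding domain → coindexation would violate Principle B.
*Carmen₄*: the pronoun c-commands this R-expression → coindexation would violate Principle C on *Carmen₄*.
*Yuki₅*: the pronoun c-commands this R-expression → coindexation would violate Principle C on *Yuki₅*.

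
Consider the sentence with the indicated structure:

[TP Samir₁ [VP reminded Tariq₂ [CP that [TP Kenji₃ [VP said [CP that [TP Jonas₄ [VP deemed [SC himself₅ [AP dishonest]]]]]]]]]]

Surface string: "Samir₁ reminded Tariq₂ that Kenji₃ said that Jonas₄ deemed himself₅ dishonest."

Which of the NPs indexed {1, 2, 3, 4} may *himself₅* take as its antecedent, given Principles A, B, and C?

*himself* is an anaphor, so Principle A applies: it must be bound in its binding domain.
Binding domain of *himself₅*: the embedded TP, whose subject is Jonas₄.
*Samir₁* c-commands the anaphor but is outside its binding domain → cannot satisfy Principle A.
*Tariq₂* c-commands the anaphor but is outside its binding domain → cannot satisfy Principle A.
*Kenji₃* c-commands the anaphor but is outside its binding domain → cannot satisfy Principle A.
*Jonas₄* c-commands the anaphor within its binding domain → licit binder.

{4}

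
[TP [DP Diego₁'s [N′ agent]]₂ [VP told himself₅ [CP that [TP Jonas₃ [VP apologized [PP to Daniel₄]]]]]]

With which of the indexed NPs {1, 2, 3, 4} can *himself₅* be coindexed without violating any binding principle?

{2}

*himself* is an anaphor, so Principle A applies: it must be bound in its binding domain.
Binding domain of *himself₅*: the matrix TP, whose subject is [Diego₁'s agent]₂.
*Diego₁* does not c-command the anaphor → cannot bind it.
*[Diego₁'s agent]₂* c-commands the anaphor within its binding domain → licit binder.
*Jonas₃* does not c-command the anaphor → cannot bind it.
*Daniel₄* does not c-command the anaphor → cannot bind it.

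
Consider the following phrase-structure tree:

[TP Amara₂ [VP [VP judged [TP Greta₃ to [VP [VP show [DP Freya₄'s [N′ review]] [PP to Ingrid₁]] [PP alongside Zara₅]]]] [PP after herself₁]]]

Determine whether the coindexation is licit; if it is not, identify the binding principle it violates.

Principle A

The two coindexed NPs are *Ingrid₁* and *herself₁*.
*herself₁* is an anaphor. Principle A requires it to be bound within its binding domain — the matrix TP, whose subject is Amara₂.
Within that domain it is c-commanded by *Amara₂*, which does not share its index.
*Ingrid₁* does not c-command the anaphor at all.
The anaphor is unbound in its domain → Principle A violation.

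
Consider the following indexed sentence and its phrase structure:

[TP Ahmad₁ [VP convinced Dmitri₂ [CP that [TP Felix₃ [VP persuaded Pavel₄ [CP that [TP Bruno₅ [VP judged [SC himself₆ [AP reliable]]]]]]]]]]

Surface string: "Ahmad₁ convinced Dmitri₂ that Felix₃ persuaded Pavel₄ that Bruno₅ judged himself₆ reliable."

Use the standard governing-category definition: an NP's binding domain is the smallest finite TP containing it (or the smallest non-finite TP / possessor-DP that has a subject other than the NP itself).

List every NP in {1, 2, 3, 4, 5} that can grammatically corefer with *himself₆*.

*himself* is an anaphor, so Principle A applies: it must be bound in its binding domain.
Binding domain of *himself₆*: the embedded TP, whose subject is Bruno₅.
*Ahmad₁* c-commands the anaphor but is outside its binding domain → cannot satisfy Principle A.
*Dmitri₂* c-commands the anaphor but is outside its binding domain → cannot satisfy Principle A.
*Felix₃* c-commands the anaphor but is outside its binding domain → cannot satisfy Principle A.
*Pavel₄* c-commands the anaphor but is outside its binding domain → cannot satisfy Principle A.
*Bruno₅* c-commands the anaphor within its binding domain → licit binder.

{5}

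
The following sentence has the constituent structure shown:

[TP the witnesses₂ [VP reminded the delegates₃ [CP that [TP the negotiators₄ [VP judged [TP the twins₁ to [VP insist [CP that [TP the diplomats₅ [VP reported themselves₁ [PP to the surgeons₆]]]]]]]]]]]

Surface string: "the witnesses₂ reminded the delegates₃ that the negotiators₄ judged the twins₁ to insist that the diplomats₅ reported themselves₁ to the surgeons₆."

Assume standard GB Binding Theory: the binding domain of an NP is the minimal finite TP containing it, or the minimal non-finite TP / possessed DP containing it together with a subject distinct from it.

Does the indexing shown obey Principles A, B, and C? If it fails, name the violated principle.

Principle A

The two coindexed NPs are *the twins₁* and *themselves₁*.
*themselves₁* is an anaphor. Principle A requires it to be bound within its binding domain — the embedded TP, whose subject is the diplomats₅.
Within that domain it is c-commanded by *the diplomats₅*, which does not share its index.
*the twins₁* does c-command the anaphor, but from outside its binding domain.
The anaphor is unbound in its domain → Principle A violation.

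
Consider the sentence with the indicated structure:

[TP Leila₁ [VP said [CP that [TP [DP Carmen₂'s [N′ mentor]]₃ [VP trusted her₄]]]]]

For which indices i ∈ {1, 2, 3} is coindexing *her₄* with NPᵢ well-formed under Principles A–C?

{1, 2}

*her* is a pronoun, so Principle B applies: it must be free in its binding domain.
Binding domain of *her₄*: the embedded TP, whose subject is [Carmen₂'s mentor]₃.
*Leila₁* c-commands the pronoun but from outside its binding domain, and is not c-commanded by it → coindexation permitted.
*Carmen₂* and the pronoun do not c-command one another → neither Principle B nor Principle C is at stake; coindexation permitted.
*[Carmen₂'s mentor]₃* c-commands the pronoun within its binding domain → coindexation would violate Principle B.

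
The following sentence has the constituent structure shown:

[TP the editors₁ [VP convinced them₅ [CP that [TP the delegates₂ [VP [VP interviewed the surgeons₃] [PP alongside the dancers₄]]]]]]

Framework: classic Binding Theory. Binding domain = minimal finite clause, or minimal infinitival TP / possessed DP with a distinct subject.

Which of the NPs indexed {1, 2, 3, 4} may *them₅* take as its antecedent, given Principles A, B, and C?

none

*them* is a pronoun, so Principle B applies: it must be free in its binding domain.
Binding domain of *them₅*: the matrix TP, whose subject is the editors₁.
*the editors₁* c-commands the pronoun within its binding domain → coindexation would violate Principle B.
*the delegates₂*: the pronoun c-commands this R-expression → coindexation would violate Principle C on *the delegates₂*.
*the surgeons₃*: the pronoun c-commands this R-expression → coindexation would violate Principle C on *the surgeons₃*.
*the dancers₄*: the pronoun c-commands this R-expression → coindexation would violate Principle C on *the dancers₄*.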